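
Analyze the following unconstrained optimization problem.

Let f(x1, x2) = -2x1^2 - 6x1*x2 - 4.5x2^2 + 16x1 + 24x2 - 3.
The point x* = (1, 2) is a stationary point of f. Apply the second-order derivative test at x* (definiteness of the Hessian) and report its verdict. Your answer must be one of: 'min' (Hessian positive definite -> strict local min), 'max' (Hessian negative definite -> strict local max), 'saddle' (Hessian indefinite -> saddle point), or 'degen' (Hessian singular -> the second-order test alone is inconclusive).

Compute the Hessian H = grad^2 f:
  H = [[-4, -6], [-6, -9]]
Verify stationarity: grad f(x*) = H x* + g = (0, 0).
Eigenvalues of H: -13, 0.
H has a zero eigenvalue (singular; negative semidefinite but not definite), so H is neither positive definite, negative definite, nor indefinite. The second-order test alone is inconclusive -> degen.
(Indeed, f is constant along the null direction of H through x*, so x* is not a strict local extremum.)

degen


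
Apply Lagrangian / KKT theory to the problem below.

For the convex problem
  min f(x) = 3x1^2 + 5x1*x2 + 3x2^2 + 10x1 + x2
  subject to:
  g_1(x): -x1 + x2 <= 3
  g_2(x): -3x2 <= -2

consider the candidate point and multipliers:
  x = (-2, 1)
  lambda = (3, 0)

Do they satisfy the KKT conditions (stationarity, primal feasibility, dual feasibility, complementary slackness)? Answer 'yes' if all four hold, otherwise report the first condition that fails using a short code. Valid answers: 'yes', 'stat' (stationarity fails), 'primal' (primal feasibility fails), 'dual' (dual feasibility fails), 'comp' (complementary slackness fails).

Gradient of f: grad f(x) = Q x + c = (3, -3)
Constraint values g_i(x) = a_i^T x - b_i:
  g_1((-2, 1)) = 0
  g_2((-2, 1)) = -1
Stationarity residual: grad f(x) + sum_i lambda_i a_i = (0, 0)
  -> stationarity OK
Primal feasibility (all g_i <= 0): OK
Dual feasibility (all lambda_i >= 0): OK
Complementary slackness (lambda_i * g_i(x) = 0 for all i): OK

Verdict: yes, KKT holds.

yes


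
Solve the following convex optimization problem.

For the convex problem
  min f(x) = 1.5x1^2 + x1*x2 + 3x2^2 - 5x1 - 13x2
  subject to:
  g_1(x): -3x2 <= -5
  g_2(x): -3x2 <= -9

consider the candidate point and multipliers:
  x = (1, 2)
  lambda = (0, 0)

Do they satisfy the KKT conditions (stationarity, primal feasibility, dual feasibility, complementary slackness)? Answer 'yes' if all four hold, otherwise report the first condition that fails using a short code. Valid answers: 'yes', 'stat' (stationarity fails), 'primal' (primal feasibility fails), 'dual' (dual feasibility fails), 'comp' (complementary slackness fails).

Gradient of f: grad f(x) = Q x + c = (0, 0)
Constraint values g_i(x) = a_i^T x - b_i:
  g_1((1, 2)) = -1
  g_2((1, 2)) = 3
Stationarity residual: grad f(x) + sum_i lambda_i a_i = (0, 0)
  -> stationarity OK
Primal feasibility (all g_i <= 0): FAILS
Dual feasibility (all lambda_i >= 0): OK
Complementary slackness (lambda_i * g_i(x) = 0 for all i): OK

Verdict: the first failing condition is primal_feasibility -> primal.

primal


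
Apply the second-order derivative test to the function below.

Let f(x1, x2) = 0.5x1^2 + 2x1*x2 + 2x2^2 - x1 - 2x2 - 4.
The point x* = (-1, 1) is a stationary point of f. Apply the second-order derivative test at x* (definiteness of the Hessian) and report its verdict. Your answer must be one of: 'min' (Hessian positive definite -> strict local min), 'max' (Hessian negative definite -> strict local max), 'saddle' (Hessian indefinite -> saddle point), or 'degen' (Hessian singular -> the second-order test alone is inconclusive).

Compute the Hessian H = grad^2 f:
  H = [[1, 2], [2, 4]]
Verify stationarity: grad f(x*) = H x* + g = (0, 0).
Eigenvalues of H: 0, 5.
H has a zero eigenvalue (singular; positive semidefinite but not definite), so H is neither positive definite, negative definite, nor indefinite. The second-order test alone is inconclusive -> degen.
(Indeed, f is constant along the null direction of H through x*, so x* is not a strict local extremum.)

degen


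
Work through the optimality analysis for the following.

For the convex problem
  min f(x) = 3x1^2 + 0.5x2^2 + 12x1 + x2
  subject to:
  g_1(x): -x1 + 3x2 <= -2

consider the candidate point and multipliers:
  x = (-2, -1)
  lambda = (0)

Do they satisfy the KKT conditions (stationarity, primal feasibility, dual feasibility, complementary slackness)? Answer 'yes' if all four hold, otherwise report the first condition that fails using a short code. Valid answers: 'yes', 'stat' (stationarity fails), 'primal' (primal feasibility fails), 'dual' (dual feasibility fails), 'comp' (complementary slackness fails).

Gradient of f: grad f(x) = Q x + c = (0, 0)
Constraint values g_i(x) = a_i^T x - b_i:
  g_1((-2, -1)) = 1
Stationarity residual: grad f(x) + sum_i lambda_i a_i = (0, 0)
  -> stationarity OK
Primal feasibility (all g_i <= 0): FAILS
Dual feasibility (all lambda_i >= 0): OK
Complementary slackness (lambda_i * g_i(x) = 0 for all i): OK

Verdict: the first failing condition is primal_feasibility -> primal.

primal


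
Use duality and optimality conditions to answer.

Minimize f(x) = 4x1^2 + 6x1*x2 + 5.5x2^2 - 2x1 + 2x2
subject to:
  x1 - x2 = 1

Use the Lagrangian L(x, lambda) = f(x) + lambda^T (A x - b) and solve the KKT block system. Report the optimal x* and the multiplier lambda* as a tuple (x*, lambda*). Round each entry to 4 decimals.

Form the Lagrangian:
  L(x, lambda) = (1/2) x^T Q x + c^T x + lambda^T (A x - b)
Stationarity (grad_x L = 0): Q x + c + A^T lambda = 0.
Primal feasibility: A x = b.

This gives the KKT block system:
  [ Q   A^T ] [ x     ]   [-c ]
  [ A    0  ] [ lambda ] = [ b ]

Solving the linear system:
  x*      = (0.5484, -0.4516)
  lambda* = (0.3226)
  f(x*)   = -1.1613

x* = (0.5484, -0.4516), lambda* = (0.3226)


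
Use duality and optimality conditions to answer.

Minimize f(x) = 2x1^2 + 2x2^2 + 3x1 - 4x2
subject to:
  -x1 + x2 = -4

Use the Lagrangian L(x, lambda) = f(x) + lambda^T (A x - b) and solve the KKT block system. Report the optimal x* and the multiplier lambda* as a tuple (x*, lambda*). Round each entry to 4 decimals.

Form the Lagrangian:
  L(x, lambda) = (1/2) x^T Q x + c^T x + lambda^T (A x - b)
Stationarity (grad_x L = 0): Q x + c + A^T lambda = 0.
Primal feasibility: A x = b.

This gives the KKT block system:
  [ Q   A^T ] [ x     ]   [-c ]
  [ A    0  ] [ lambda ] = [ b ]

Solving the linear system:
  x*      = (2.125, -1.875)
  lambda* = (11.5)
  f(x*)   = 29.9375

x* = (2.125, -1.875), lambda* = (11.5)


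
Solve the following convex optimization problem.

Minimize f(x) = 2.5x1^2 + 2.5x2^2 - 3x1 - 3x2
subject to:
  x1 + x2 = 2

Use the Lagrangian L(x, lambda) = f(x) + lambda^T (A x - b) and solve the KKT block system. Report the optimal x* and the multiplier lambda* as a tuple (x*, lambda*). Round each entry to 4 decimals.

Form the Lagrangian:
  L(x, lambda) = (1/2) x^T Q x + c^T x + lambda^T (A x - b)
Stationarity (grad_x L = 0): Q x + c + A^T lambda = 0.
Primal feasibility: A x = b.

This gives the KKT block system:
  [ Q   A^T ] [ x     ]   [-c ]
  [ A    0  ] [ lambda ] = [ b ]

Solving the linear system:
  x*      = (1, 1)
  lambda* = (-2)
  f(x*)   = -1

x* = (1, 1), lambda* = (-2)


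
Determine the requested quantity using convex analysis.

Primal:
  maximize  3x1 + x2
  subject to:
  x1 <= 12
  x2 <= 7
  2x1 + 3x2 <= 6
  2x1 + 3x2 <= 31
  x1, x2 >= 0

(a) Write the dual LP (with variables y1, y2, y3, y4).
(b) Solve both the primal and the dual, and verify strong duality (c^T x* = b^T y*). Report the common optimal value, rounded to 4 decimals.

The standard primal-dual pair for 'max c^T x s.t. A x <= b, x >= 0' is:
  Dual:  min b^T y  s.t.  A^T y >= c,  y >= 0.

So the dual LP is:
  minimize  12y1 + 7y2 + 6y3 + 31y4
  subject to:
    y1 + 2y3 + 2y4 >= 3
    y2 + 3y3 + 3y4 >= 1
    y1, y2, y3, y4 >= 0

Solving the primal: x* = (3, 0).
  primal value c^T x* = 9.
Solving the dual: y* = (0, 0, 1.5, 0).
  dual value b^T y* = 9.
Strong duality: c^T x* = b^T y*. Confirmed.

9


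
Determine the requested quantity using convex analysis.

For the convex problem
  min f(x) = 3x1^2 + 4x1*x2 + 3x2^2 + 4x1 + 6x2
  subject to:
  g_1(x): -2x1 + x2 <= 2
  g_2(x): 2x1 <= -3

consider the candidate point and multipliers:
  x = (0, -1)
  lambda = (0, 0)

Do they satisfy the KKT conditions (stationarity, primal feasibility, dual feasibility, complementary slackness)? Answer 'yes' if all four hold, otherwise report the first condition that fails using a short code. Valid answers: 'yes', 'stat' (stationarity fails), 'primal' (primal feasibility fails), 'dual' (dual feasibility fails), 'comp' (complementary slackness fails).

Gradient of f: grad f(x) = Q x + c = (0, 0)
Constraint values g_i(x) = a_i^T x - b_i:
  g_1((0, -1)) = -3
  g_2((0, -1)) = 3
Stationarity residual: grad f(x) + sum_i lambda_i a_i = (0, 0)
  -> stationarity OK
Primal feasibility (all g_i <= 0): FAILS
Dual feasibility (all lambda_i >= 0): OK
Complementary slackness (lambda_i * g_i(x) = 0 for all i): OK

Verdict: the first failing condition is primal_feasibility -> primal.

primal


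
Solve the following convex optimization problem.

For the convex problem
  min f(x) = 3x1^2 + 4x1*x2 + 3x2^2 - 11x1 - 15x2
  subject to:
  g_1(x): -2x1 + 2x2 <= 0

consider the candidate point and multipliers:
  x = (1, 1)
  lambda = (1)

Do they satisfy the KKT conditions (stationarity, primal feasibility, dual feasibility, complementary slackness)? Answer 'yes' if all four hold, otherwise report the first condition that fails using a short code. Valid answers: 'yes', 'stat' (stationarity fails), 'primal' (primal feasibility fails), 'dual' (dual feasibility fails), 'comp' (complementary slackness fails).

Gradient of f: grad f(x) = Q x + c = (-1, -5)
Constraint values g_i(x) = a_i^T x - b_i:
  g_1((1, 1)) = 0
Stationarity residual: grad f(x) + sum_i lambda_i a_i = (-3, -3)
  -> stationarity FAILS
Primal feasibility (all g_i <= 0): OK
Dual feasibility (all lambda_i >= 0): OK
Complementary slackness (lambda_i * g_i(x) = 0 for all i): OK

Verdict: the first failing condition is stationarity -> stat.

stat


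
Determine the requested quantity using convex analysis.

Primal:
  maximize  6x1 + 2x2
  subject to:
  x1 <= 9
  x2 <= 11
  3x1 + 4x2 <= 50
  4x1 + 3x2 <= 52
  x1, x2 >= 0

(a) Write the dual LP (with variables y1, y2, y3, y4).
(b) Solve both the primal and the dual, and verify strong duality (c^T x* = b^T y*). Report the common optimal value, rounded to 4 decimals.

The standard primal-dual pair for 'max c^T x s.t. A x <= b, x >= 0' is:
  Dual:  min b^T y  s.t.  A^T y >= c,  y >= 0.

So the dual LP is:
  minimize  9y1 + 11y2 + 50y3 + 52y4
  subject to:
    y1 + 3y3 + 4y4 >= 6
    y2 + 4y3 + 3y4 >= 2
    y1, y2, y3, y4 >= 0

Solving the primal: x* = (9, 5.3333).
  primal value c^T x* = 64.6667.
Solving the dual: y* = (3.3333, 0, 0, 0.6667).
  dual value b^T y* = 64.6667.
Strong duality: c^T x* = b^T y*. Confirmed.

64.6667


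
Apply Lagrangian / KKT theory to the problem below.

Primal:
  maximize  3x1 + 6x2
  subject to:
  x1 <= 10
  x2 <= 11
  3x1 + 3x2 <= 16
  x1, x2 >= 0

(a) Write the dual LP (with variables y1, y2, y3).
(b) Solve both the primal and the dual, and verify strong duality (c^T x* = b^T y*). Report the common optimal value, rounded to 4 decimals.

The standard primal-dual pair for 'max c^T x s.t. A x <= b, x >= 0' is:
  Dual:  min b^T y  s.t.  A^T y >= c,  y >= 0.

So the dual LP is:
  minimize  10y1 + 11y2 + 16y3
  subject to:
    y1 + 3y3 >= 3
    y2 + 3y3 >= 6
    y1, y2, y3 >= 0

Solving the primal: x* = (0, 5.3333).
  primal value c^T x* = 32.
Solving the dual: y* = (0, 0, 2).
  dual value b^T y* = 32.
Strong duality: c^T x* = b^T y*. Confirmed.

32


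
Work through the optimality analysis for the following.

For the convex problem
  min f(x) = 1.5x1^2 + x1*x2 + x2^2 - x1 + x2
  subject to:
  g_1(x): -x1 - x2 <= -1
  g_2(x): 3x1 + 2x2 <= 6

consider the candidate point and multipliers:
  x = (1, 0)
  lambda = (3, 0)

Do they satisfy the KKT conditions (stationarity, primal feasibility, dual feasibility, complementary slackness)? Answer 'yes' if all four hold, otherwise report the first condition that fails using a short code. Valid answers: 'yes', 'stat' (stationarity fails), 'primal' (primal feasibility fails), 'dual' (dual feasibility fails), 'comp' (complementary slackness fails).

Gradient of f: grad f(x) = Q x + c = (2, 2)
Constraint values g_i(x) = a_i^T x - b_i:
  g_1((1, 0)) = 0
  g_2((1, 0)) = -3
Stationarity residual: grad f(x) + sum_i lambda_i a_i = (-1, -1)
  -> stationarity FAILS
Primal feasibility (all g_i <= 0): OK
Dual feasibility (all lambda_i >= 0): OK
Complementary slackness (lambda_i * g_i(x) = 0 for all i): OK

Verdict: the first failing condition is stationarity -> stat.

stat


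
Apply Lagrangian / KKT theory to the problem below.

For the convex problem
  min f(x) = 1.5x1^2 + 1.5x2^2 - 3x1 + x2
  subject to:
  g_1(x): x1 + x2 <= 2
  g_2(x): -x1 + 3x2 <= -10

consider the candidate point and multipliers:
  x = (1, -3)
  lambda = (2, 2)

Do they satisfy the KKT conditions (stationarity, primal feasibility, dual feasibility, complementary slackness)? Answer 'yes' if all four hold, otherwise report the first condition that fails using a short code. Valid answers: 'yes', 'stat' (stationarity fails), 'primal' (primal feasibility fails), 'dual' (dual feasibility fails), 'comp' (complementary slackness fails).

Gradient of f: grad f(x) = Q x + c = (0, -8)
Constraint values g_i(x) = a_i^T x - b_i:
  g_1((1, -3)) = -4
  g_2((1, -3)) = 0
Stationarity residual: grad f(x) + sum_i lambda_i a_i = (0, 0)
  -> stationarity OK
Primal feasibility (all g_i <= 0): OK
Dual feasibility (all lambda_i >= 0): OK
Complementary slackness (lambda_i * g_i(x) = 0 for all i): FAILS

Verdict: the first failing condition is complementary_slackness -> comp.

comp


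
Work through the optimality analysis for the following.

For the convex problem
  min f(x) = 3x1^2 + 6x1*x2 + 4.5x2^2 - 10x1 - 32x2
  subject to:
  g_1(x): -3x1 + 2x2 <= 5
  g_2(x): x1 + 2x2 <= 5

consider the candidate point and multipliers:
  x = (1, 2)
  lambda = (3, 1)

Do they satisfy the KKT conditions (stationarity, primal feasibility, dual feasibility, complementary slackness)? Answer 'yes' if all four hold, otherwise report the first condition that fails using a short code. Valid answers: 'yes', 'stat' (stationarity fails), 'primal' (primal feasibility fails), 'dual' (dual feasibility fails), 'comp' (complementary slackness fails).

Gradient of f: grad f(x) = Q x + c = (8, -8)
Constraint values g_i(x) = a_i^T x - b_i:
  g_1((1, 2)) = -4
  g_2((1, 2)) = 0
Stationarity residual: grad f(x) + sum_i lambda_i a_i = (0, 0)
  -> stationarity OK
Primal feasibility (all g_i <= 0): OK
Dual feasibility (all lambda_i >= 0): OK
Complementary slackness (lambda_i * g_i(x) = 0 for all i): FAILS

Verdict: the first failing condition is complementary_slackness -> comp.

comp


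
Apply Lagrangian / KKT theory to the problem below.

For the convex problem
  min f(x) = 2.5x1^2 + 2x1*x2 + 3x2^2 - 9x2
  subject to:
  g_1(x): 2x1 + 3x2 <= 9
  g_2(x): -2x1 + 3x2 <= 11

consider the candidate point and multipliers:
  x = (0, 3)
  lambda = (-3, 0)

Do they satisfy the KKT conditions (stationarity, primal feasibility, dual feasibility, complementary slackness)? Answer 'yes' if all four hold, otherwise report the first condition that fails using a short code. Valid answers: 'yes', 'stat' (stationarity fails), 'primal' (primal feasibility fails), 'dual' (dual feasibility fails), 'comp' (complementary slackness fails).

Gradient of f: grad f(x) = Q x + c = (6, 9)
Constraint values g_i(x) = a_i^T x - b_i:
  g_1((0, 3)) = 0
  g_2((0, 3)) = -2
Stationarity residual: grad f(x) + sum_i lambda_i a_i = (0, 0)
  -> stationarity OK
Primal feasibility (all g_i <= 0): OK
Dual feasibility (all lambda_i >= 0): FAILS
Complementary slackness (lambda_i * g_i(x) = 0 for all i): OK

Verdict: the first failing condition is dual_feasibility -> dual.

dual


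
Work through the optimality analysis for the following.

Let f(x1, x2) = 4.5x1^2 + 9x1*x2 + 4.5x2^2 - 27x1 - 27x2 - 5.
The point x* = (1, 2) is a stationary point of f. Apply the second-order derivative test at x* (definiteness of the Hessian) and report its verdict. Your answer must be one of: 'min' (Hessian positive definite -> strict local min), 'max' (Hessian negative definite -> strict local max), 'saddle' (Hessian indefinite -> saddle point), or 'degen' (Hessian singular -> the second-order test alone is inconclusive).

Compute the Hessian H = grad^2 f:
  H = [[9, 9], [9, 9]]
Verify stationarity: grad f(x*) = H x* + g = (0, 0).
Eigenvalues of H: 0, 18.
H has a zero eigenvalue (singular; positive semidefinite but not definite), so H is neither positive definite, negative definite, nor indefinite. The second-order test alone is inconclusive -> degen.
(Indeed, f is constant along the null direction of H through x*, so x* is not a strict local extremum.)

degen


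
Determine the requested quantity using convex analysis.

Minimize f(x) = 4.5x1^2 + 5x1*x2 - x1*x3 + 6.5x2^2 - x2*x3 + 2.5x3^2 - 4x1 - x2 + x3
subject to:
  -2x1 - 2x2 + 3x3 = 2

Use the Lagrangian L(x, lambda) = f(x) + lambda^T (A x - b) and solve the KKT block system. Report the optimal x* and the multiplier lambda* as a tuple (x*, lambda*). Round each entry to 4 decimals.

Form the Lagrangian:
  L(x, lambda) = (1/2) x^T Q x + c^T x + lambda^T (A x - b)
Stationarity (grad_x L = 0): Q x + c + A^T lambda = 0.
Primal feasibility: A x = b.

This gives the KKT block system:
  [ Q   A^T ] [ x     ]   [-c ]
  [ A    0  ] [ lambda ] = [ b ]

Solving the linear system:
  x*      = (0.3106, -0.2197, 0.7273)
  lambda* = (-1.5152)
  f(x*)   = 1.3674

x* = (0.3106, -0.2197, 0.7273), lambda* = (-1.5152)


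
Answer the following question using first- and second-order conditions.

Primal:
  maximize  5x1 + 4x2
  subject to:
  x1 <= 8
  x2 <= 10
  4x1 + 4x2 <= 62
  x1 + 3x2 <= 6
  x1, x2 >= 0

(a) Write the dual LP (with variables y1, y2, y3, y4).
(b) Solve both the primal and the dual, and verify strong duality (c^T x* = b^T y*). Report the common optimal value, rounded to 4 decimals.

The standard primal-dual pair for 'max c^T x s.t. A x <= b, x >= 0' is:
  Dual:  min b^T y  s.t.  A^T y >= c,  y >= 0.

So the dual LP is:
  minimize  8y1 + 10y2 + 62y3 + 6y4
  subject to:
    y1 + 4y3 + y4 >= 5
    y2 + 4y3 + 3y4 >= 4
    y1, y2, y3, y4 >= 0

Solving the primal: x* = (6, 0).
  primal value c^T x* = 30.
Solving the dual: y* = (0, 0, 0, 5).
  dual value b^T y* = 30.
Strong duality: c^T x* = b^T y*. Confirmed.

30


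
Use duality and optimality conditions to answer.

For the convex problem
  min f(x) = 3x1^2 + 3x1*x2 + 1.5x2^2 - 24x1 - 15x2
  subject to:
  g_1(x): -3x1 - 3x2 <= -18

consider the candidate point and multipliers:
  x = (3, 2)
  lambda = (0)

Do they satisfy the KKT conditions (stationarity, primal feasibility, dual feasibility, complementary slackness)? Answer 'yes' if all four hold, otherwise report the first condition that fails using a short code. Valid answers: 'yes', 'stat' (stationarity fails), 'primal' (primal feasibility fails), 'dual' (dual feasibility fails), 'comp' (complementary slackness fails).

Gradient of f: grad f(x) = Q x + c = (0, 0)
Constraint values g_i(x) = a_i^T x - b_i:
  g_1((3, 2)) = 3
Stationarity residual: grad f(x) + sum_i lambda_i a_i = (0, 0)
  -> stationarity OK
Primal feasibility (all g_i <= 0): FAILS
Dual feasibility (all lambda_i >= 0): OK
Complementary slackness (lambda_i * g_i(x) = 0 for all i): OK

Verdict: the first failing condition is primal_feasibility -> primal.

primal


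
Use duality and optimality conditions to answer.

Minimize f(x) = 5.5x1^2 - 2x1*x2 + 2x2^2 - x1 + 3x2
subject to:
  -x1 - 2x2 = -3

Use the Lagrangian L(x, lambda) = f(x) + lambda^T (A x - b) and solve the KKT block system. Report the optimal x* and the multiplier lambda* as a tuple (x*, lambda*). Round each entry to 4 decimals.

Form the Lagrangian:
  L(x, lambda) = (1/2) x^T Q x + c^T x + lambda^T (A x - b)
Stationarity (grad_x L = 0): Q x + c + A^T lambda = 0.
Primal feasibility: A x = b.

This gives the KKT block system:
  [ Q   A^T ] [ x     ]   [-c ]
  [ A    0  ] [ lambda ] = [ b ]

Solving the linear system:
  x*      = (0.6071, 1.1964)
  lambda* = (3.2857)
  f(x*)   = 6.4196

x* = (0.6071, 1.1964), lambda* = (3.2857)


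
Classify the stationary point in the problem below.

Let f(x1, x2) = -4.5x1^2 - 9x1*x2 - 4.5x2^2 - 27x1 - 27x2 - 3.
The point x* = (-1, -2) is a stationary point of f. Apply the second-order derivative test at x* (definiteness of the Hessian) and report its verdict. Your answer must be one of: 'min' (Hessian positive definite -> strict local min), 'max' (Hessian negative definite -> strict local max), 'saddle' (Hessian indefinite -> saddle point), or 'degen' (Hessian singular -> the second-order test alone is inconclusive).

Compute the Hessian H = grad^2 f:
  H = [[-9, -9], [-9, -9]]
Verify stationarity: grad f(x*) = H x* + g = (0, 0).
Eigenvalues of H: -18, 0.
H has a zero eigenvalue (singular; negative semidefinite but not definite), so H is neither positive definite, negative definite, nor indefinite. The second-order test alone is inconclusive -> degen.
(Indeed, f is constant along the null direction of H through x*, so x* is not a strict local extremum.)

degen


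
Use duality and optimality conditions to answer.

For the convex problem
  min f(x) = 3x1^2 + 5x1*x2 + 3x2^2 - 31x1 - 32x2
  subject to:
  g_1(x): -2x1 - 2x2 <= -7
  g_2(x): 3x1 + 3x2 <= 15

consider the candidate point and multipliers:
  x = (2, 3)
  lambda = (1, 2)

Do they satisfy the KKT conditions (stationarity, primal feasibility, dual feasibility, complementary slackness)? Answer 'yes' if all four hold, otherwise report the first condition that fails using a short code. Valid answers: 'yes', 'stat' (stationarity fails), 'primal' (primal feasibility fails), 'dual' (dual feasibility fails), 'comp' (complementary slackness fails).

Gradient of f: grad f(x) = Q x + c = (-4, -4)
Constraint values g_i(x) = a_i^T x - b_i:
  g_1((2, 3)) = -3
  g_2((2, 3)) = 0
Stationarity residual: grad f(x) + sum_i lambda_i a_i = (0, 0)
  -> stationarity OK
Primal feasibility (all g_i <= 0): OK
Dual feasibility (all lambda_i >= 0): OK
Complementary slackness (lambda_i * g_i(x) = 0 for all i): FAILS

Verdict: the first failing condition is complementary_slackness -> comp.

comp


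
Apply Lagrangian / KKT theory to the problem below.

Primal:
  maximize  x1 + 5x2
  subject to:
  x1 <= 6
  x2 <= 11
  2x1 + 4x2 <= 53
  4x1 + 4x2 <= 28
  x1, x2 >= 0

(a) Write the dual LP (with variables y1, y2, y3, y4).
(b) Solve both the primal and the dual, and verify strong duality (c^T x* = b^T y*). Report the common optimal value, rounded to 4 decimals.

The standard primal-dual pair for 'max c^T x s.t. A x <= b, x >= 0' is:
  Dual:  min b^T y  s.t.  A^T y >= c,  y >= 0.

So the dual LP is:
  minimize  6y1 + 11y2 + 53y3 + 28y4
  subject to:
    y1 + 2y3 + 4y4 >= 1
    y2 + 4y3 + 4y4 >= 5
    y1, y2, y3, y4 >= 0

Solving the primal: x* = (0, 7).
  primal value c^T x* = 35.
Solving the dual: y* = (0, 0, 0, 1.25).
  dual value b^T y* = 35.
Strong duality: c^T x* = b^T y*. Confirmed.

35


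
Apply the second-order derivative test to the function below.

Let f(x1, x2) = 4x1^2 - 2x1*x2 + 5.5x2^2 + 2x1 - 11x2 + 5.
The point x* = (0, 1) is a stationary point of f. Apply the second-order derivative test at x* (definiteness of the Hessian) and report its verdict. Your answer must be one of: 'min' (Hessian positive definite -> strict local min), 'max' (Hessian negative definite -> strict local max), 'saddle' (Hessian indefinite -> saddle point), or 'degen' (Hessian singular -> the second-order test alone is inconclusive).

Compute the Hessian H = grad^2 f:
  H = [[8, -2], [-2, 11]]
Verify stationarity: grad f(x*) = H x* + g = (0, 0).
Eigenvalues of H: 7, 12.
Both eigenvalues > 0, so H is positive definite -> x* is a strict local min.

min


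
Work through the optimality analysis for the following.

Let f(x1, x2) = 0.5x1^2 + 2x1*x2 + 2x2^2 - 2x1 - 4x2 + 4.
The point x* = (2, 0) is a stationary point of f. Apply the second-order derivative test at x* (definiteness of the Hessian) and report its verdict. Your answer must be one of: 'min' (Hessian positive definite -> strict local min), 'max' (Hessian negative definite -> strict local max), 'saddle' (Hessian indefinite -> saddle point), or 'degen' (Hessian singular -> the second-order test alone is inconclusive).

Compute the Hessian H = grad^2 f:
  H = [[1, 2], [2, 4]]
Verify stationarity: grad f(x*) = H x* + g = (0, 0).
Eigenvalues of H: 0, 5.
H has a zero eigenvalue (singular; positive semidefinite but not definite), so H is neither positive definite, negative definite, nor indefinite. The second-order test alone is inconclusive -> degen.
(Indeed, f is constant along the null direction of H through x*, so x* is not a strict local extremum.)

degen


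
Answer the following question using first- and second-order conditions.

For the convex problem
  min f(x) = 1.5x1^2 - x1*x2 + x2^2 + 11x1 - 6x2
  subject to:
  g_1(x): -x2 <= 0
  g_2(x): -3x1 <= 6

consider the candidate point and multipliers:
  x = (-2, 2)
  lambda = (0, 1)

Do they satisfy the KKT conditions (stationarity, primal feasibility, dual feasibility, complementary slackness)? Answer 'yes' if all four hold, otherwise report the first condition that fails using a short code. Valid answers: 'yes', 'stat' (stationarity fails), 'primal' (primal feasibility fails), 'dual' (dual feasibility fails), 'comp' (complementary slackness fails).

Gradient of f: grad f(x) = Q x + c = (3, 0)
Constraint values g_i(x) = a_i^T x - b_i:
  g_1((-2, 2)) = -2
  g_2((-2, 2)) = 0
Stationarity residual: grad f(x) + sum_i lambda_i a_i = (0, 0)
  -> stationarity OK
Primal feasibility (all g_i <= 0): OK
Dual feasibility (all lambda_i >= 0): OK
Complementary slackness (lambda_i * g_i(x) = 0 for all i): OK

Verdict: yes, KKT holds.

yes


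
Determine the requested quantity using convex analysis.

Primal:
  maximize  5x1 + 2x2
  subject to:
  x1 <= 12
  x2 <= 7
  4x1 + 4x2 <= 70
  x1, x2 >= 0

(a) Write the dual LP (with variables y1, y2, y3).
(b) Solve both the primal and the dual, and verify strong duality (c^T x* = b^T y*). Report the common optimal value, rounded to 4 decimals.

The standard primal-dual pair for 'max c^T x s.t. A x <= b, x >= 0' is:
  Dual:  min b^T y  s.t.  A^T y >= c,  y >= 0.

So the dual LP is:
  minimize  12y1 + 7y2 + 70y3
  subject to:
    y1 + 4y3 >= 5
    y2 + 4y3 >= 2
    y1, y2, y3 >= 0

Solving the primal: x* = (12, 5.5).
  primal value c^T x* = 71.
Solving the dual: y* = (3, 0, 0.5).
  dual value b^T y* = 71.
Strong duality: c^T x* = b^T y*. Confirmed.

71


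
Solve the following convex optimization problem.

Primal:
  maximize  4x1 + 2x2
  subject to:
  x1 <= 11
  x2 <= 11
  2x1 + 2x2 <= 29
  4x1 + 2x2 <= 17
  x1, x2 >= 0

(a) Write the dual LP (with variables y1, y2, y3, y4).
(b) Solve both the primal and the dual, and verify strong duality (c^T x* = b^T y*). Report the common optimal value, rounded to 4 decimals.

The standard primal-dual pair for 'max c^T x s.t. A x <= b, x >= 0' is:
  Dual:  min b^T y  s.t.  A^T y >= c,  y >= 0.

So the dual LP is:
  minimize  11y1 + 11y2 + 29y3 + 17y4
  subject to:
    y1 + 2y3 + 4y4 >= 4
    y2 + 2y3 + 2y4 >= 2
    y1, y2, y3, y4 >= 0

Solving the primal: x* = (4.25, 0).
  primal value c^T x* = 17.
Solving the dual: y* = (0, 0, 0, 1).
  dual value b^T y* = 17.
Strong duality: c^T x* = b^T y*. Confirmed.

17


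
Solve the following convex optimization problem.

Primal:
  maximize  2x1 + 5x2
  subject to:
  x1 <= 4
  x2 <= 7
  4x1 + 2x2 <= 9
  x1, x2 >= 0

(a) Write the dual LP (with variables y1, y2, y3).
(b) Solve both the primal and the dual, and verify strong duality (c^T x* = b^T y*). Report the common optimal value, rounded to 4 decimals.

The standard primal-dual pair for 'max c^T x s.t. A x <= b, x >= 0' is:
  Dual:  min b^T y  s.t.  A^T y >= c,  y >= 0.

So the dual LP is:
  minimize  4y1 + 7y2 + 9y3
  subject to:
    y1 + 4y3 >= 2
    y2 + 2y3 >= 5
    y1, y2, y3 >= 0

Solving the primal: x* = (0, 4.5).
  primal value c^T x* = 22.5.
Solving the dual: y* = (0, 0, 2.5).
  dual value b^T y* = 22.5.
Strong duality: c^T x* = b^T y*. Confirmed.

22.5


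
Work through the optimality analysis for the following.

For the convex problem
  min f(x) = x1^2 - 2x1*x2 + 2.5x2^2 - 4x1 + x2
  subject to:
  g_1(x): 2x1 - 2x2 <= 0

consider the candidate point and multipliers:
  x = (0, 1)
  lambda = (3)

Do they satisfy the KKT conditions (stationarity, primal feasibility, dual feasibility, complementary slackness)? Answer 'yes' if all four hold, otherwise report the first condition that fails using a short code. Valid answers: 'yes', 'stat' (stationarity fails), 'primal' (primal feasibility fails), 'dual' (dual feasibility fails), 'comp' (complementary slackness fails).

Gradient of f: grad f(x) = Q x + c = (-6, 6)
Constraint values g_i(x) = a_i^T x - b_i:
  g_1((0, 1)) = -2
Stationarity residual: grad f(x) + sum_i lambda_i a_i = (0, 0)
  -> stationarity OK
Primal feasibility (all g_i <= 0): OK
Dual feasibility (all lambda_i >= 0): OK
Complementary slackness (lambda_i * g_i(x) = 0 for all i): FAILS

Verdict: the first failing condition is complementary_slackness -> comp.

comp


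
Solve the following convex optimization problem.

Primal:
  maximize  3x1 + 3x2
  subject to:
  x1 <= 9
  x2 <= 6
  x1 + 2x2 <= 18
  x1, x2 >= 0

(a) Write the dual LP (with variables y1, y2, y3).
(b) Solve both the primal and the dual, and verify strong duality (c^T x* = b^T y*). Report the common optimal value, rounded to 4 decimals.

The standard primal-dual pair for 'max c^T x s.t. A x <= b, x >= 0' is:
  Dual:  min b^T y  s.t.  A^T y >= c,  y >= 0.

So the dual LP is:
  minimize  9y1 + 6y2 + 18y3
  subject to:
    y1 + y3 >= 3
    y2 + 2y3 >= 3
    y1, y2, y3 >= 0

Solving the primal: x* = (9, 4.5).
  primal value c^T x* = 40.5.
Solving the dual: y* = (1.5, 0, 1.5).
  dual value b^T y* = 40.5.
Strong duality: c^T x* = b^T y*. Confirmed.

40.5


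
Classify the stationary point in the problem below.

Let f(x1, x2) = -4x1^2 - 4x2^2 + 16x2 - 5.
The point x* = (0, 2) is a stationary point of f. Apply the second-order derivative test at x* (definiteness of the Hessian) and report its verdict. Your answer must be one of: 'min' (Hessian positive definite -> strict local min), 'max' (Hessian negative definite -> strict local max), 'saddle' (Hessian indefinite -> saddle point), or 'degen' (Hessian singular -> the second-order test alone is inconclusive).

Compute the Hessian H = grad^2 f:
  H = [[-8, 0], [0, -8]]
Verify stationarity: grad f(x*) = H x* + g = (0, 0).
Eigenvalues of H: -8, -8.
Both eigenvalues < 0, so H is negative definite -> x* is a strict local max.

max


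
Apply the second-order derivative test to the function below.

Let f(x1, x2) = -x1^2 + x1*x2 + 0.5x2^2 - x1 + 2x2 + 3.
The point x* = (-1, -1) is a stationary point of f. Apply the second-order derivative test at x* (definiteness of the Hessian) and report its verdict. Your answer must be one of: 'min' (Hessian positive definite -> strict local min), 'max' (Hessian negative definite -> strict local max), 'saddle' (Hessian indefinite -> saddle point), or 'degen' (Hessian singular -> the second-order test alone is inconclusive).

Compute the Hessian H = grad^2 f:
  H = [[-2, 1], [1, 1]]
Verify stationarity: grad f(x*) = H x* + g = (0, 0).
Eigenvalues of H: -2.3028, 1.3028.
Eigenvalues have mixed signs, so H is indefinite -> x* is a saddle point.

saddle


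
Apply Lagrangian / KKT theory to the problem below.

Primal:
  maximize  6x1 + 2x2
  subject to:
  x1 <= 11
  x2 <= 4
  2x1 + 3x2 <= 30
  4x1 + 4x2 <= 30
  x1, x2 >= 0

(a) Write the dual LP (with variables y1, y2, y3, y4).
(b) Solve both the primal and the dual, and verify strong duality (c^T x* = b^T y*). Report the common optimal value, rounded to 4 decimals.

The standard primal-dual pair for 'max c^T x s.t. A x <= b, x >= 0' is:
  Dual:  min b^T y  s.t.  A^T y >= c,  y >= 0.

So the dual LP is:
  minimize  11y1 + 4y2 + 30y3 + 30y4
  subject to:
    y1 + 2y3 + 4y4 >= 6
    y2 + 3y3 + 4y4 >= 2
    y1, y2, y3, y4 >= 0

Solving the primal: x* = (7.5, 0).
  primal value c^T x* = 45.
Solving the dual: y* = (0, 0, 0, 1.5).
  dual value b^T y* = 45.
Strong duality: c^T x* = b^T y*. Confirmed.

45


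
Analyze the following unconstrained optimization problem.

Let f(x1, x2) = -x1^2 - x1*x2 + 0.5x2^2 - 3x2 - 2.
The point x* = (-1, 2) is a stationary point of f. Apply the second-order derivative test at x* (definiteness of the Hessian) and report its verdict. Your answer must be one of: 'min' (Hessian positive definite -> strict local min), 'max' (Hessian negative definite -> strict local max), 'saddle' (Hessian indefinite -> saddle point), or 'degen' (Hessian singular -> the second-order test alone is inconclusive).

Compute the Hessian H = grad^2 f:
  H = [[-2, -1], [-1, 1]]
Verify stationarity: grad f(x*) = H x* + g = (0, 0).
Eigenvalues of H: -2.3028, 1.3028.
Eigenvalues have mixed signs, so H is indefinite -> x* is a saddle point.

saddle


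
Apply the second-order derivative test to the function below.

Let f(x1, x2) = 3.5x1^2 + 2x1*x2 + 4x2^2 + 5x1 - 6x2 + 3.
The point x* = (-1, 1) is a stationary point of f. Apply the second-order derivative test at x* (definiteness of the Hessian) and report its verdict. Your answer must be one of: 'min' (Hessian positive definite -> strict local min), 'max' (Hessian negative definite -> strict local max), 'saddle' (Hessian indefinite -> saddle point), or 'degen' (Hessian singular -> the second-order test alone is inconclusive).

Compute the Hessian H = grad^2 f:
  H = [[7, 2], [2, 8]]
Verify stationarity: grad f(x*) = H x* + g = (0, 0).
Eigenvalues of H: 5.4384, 9.5616.
Both eigenvalues > 0, so H is positive definite -> x* is a strict local min.

min


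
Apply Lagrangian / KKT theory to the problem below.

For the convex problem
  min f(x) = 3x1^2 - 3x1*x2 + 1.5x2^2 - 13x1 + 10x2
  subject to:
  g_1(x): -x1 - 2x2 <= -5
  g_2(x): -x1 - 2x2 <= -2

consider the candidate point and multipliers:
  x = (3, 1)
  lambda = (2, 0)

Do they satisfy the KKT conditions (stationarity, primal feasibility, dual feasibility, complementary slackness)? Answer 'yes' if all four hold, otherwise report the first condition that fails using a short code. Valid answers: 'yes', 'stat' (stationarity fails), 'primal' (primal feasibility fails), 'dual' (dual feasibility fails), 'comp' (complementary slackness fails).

Gradient of f: grad f(x) = Q x + c = (2, 4)
Constraint values g_i(x) = a_i^T x - b_i:
  g_1((3, 1)) = 0
  g_2((3, 1)) = -3
Stationarity residual: grad f(x) + sum_i lambda_i a_i = (0, 0)
  -> stationarity OK
Primal feasibility (all g_i <= 0): OK
Dual feasibility (all lambda_i >= 0): OK
Complementary slackness (lambda_i * g_i(x) = 0 for all i): OK

Verdict: yes, KKT holds.

yes


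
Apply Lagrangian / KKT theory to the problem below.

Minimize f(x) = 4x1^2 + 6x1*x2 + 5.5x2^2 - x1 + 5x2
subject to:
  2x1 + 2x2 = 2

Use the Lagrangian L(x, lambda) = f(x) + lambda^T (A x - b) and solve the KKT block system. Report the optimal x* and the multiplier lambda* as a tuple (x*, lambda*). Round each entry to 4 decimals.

Form the Lagrangian:
  L(x, lambda) = (1/2) x^T Q x + c^T x + lambda^T (A x - b)
Stationarity (grad_x L = 0): Q x + c + A^T lambda = 0.
Primal feasibility: A x = b.

This gives the KKT block system:
  [ Q   A^T ] [ x     ]   [-c ]
  [ A    0  ] [ lambda ] = [ b ]

Solving the linear system:
  x*      = (1.5714, -0.5714)
  lambda* = (-4.0714)
  f(x*)   = 1.8571

x* = (1.5714, -0.5714), lambda* = (-4.0714)


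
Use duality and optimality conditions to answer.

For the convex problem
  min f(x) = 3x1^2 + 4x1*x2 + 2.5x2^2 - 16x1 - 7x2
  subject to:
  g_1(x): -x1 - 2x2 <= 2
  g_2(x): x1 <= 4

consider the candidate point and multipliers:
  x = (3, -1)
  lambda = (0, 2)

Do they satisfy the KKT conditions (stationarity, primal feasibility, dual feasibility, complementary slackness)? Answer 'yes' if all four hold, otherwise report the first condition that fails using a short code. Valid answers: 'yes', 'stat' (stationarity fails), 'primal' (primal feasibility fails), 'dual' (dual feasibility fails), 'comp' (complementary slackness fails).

Gradient of f: grad f(x) = Q x + c = (-2, 0)
Constraint values g_i(x) = a_i^T x - b_i:
  g_1((3, -1)) = -3
  g_2((3, -1)) = -1
Stationarity residual: grad f(x) + sum_i lambda_i a_i = (0, 0)
  -> stationarity OK
Primal feasibility (all g_i <= 0): OK
Dual feasibility (all lambda_i >= 0): OK
Complementary slackness (lambda_i * g_i(x) = 0 for all i): FAILS

Verdict: the first failing condition is complementary_slackness -> comp.

comp


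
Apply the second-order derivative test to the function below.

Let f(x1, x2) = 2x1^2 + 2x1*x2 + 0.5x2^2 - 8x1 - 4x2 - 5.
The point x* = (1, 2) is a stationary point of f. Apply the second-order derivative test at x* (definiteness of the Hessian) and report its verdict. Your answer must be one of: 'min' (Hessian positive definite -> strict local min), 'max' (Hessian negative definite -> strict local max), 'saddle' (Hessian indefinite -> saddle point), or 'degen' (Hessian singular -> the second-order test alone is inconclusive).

Compute the Hessian H = grad^2 f:
  H = [[4, 2], [2, 1]]
Verify stationarity: grad f(x*) = H x* + g = (0, 0).
Eigenvalues of H: 0, 5.
H has a zero eigenvalue (singular; positive semidefinite but not definite), so H is neither positive definite, negative definite, nor indefinite. The second-order test alone is inconclusive -> degen.
(Indeed, f is constant along the null direction of H through x*, so x* is not a strict local extremum.)

degen


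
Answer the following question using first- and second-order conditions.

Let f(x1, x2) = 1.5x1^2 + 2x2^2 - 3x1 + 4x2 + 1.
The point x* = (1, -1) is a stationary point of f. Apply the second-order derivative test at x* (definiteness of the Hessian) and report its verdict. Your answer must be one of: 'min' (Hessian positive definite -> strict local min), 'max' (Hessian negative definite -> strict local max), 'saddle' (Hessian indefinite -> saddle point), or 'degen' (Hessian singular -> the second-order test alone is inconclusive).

Compute the Hessian H = grad^2 f:
  H = [[3, 0], [0, 4]]
Verify stationarity: grad f(x*) = H x* + g = (0, 0).
Eigenvalues of H: 3, 4.
Both eigenvalues > 0, so H is positive definite -> x* is a strict local min.

min


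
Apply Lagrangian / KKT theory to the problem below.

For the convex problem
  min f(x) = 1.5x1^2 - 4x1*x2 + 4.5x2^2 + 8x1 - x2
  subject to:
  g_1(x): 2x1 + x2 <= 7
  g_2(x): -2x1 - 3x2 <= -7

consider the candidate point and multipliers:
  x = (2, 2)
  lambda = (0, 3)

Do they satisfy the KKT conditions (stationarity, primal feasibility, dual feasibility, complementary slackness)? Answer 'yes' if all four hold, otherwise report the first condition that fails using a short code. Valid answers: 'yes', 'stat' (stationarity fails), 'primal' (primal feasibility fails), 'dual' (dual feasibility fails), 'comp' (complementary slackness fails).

Gradient of f: grad f(x) = Q x + c = (6, 9)
Constraint values g_i(x) = a_i^T x - b_i:
  g_1((2, 2)) = -1
  g_2((2, 2)) = -3
Stationarity residual: grad f(x) + sum_i lambda_i a_i = (0, 0)
  -> stationarity OK
Primal feasibility (all g_i <= 0): OK
Dual feasibility (all lambda_i >= 0): OK
Complementary slackness (lambda_i * g_i(x) = 0 for all i): FAILS

Verdict: the first failing condition is complementary_slackness -> comp.

comp


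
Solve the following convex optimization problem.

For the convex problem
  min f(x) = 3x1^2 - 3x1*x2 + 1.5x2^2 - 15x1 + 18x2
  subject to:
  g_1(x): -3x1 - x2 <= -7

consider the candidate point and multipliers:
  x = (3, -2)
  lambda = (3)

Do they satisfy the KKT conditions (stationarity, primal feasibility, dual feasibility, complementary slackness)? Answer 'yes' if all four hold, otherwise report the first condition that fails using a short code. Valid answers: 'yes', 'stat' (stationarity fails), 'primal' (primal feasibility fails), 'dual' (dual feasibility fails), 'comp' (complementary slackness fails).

Gradient of f: grad f(x) = Q x + c = (9, 3)
Constraint values g_i(x) = a_i^T x - b_i:
  g_1((3, -2)) = 0
Stationarity residual: grad f(x) + sum_i lambda_i a_i = (0, 0)
  -> stationarity OK
Primal feasibility (all g_i <= 0): OK
Dual feasibility (all lambda_i >= 0): OK
Complementary slackness (lambda_i * g_i(x) = 0 for all i): OK

Verdict: yes, KKT holds.

yes
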